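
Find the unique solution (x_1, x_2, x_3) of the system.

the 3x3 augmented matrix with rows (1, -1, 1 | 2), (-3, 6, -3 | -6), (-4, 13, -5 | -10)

Forward elimination on [A|b]:
R2 <- R2 - (-3)*R1:  [ 0  3  0  0 ]
R3 <- R3 - (-4)*R1:  [  0   9  -1  -2 ]
R3 <- R3 - (3)*R2:  [  0   0  -1  -2 ]
Row echelon form:
[ 1  -1   1  |   2 ]
[ 0   3   0  |   0 ]
[ 0   0  -1  |  -2 ]
Back-substitution:
x_3 = (-2) / -1 = 2
x_2 = (0) / 3 = 0
x_1 = (2 - (-1)*(0) - (1)*(2)) / 1 = 0

(0, 0, 2)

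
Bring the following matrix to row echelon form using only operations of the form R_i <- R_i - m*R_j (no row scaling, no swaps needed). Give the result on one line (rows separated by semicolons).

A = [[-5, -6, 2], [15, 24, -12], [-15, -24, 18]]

Forward elimination:
R2 <- R2 - (-3)*R1:  [  0   6  -6 ]
R3 <- R3 - (3)*R1:  [  0  -6  12 ]
R3 <- R3 - (-1)*R2:  [ 0  0  6 ]
Row echelon form:
[ -5  -6   2 ]
[  0   6  -6 ]
[  0   0   6 ]

REF = [-5 -6 2; 0 6 -6; 0 0 6]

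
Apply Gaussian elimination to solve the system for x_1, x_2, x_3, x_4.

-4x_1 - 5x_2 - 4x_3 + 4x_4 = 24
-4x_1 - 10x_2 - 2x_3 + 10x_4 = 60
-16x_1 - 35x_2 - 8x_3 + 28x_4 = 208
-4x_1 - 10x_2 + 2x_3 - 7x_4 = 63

Forward elimination on [A|b]:
R2 <- R2 - (1)*R1:  [  0  -5   2   6  36 ]
R3 <- R3 - (4)*R1:  [   0  -15    8   12  112 ]
R4 <- R4 - (1)*R1:  [   0   -5    6  -11   39 ]
R3 <- R3 - (3)*R2:  [  0   0   2  -6   4 ]
R4 <- R4 - (1)*R2:  [   0    0    4  -17    3 ]
R4 <- R4 - (2)*R3:  [  0   0   0  -5  -5 ]
Row echelon form:
[ -4  -5  -4   4  |  24 ]
[  0  -5   2   6  |  36 ]
[  0   0   2  -6  |   4 ]
[  0   0   0  -5  |  -5 ]
Back-substitution:
x_4 = (-5) / -5 = 1
x_3 = (4 - (-6)*(1)) / 2 = 5
x_2 = (36 - (2)*(5) - (6)*(1)) / -5 = -4
x_1 = (24 - (-5)*(-4) - (-4)*(5) - (4)*(1)) / -4 = -5

(-5, -4, 5, 1)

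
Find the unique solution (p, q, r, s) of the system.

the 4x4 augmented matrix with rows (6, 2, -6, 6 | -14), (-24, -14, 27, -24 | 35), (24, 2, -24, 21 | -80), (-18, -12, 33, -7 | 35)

(1, 5, 3, -2)

Forward elimination on [A|b]:
R2 <- R2 - (-4)*R1:  [   0   -6    3    0  -21 ]
R3 <- R3 - (4)*R1:  [   0   -6    0   -3  -24 ]
R4 <- R4 - (-3)*R1:  [  0  -6  15  11  -7 ]
R3 <- R3 - (1)*R2:  [  0   0  -3  -3  -3 ]
R4 <- R4 - (1)*R2:  [  0   0  12  11  14 ]
R4 <- R4 - (-4)*R3:  [  0   0   0  -1   2 ]
Row echelon form:
[ 6   2  -6   6  |  -14 ]
[ 0  -6   3   0  |  -21 ]
[ 0   0  -3  -3  |   -3 ]
[ 0   0   0  -1  |    2 ]
Back-substitution:
s = (2) / -1 = -2
r = (-3 - (-3)*(-2)) / -3 = 3
q = (-21 - (3)*(3)) / -6 = 5
p = (-14 - (2)*(5) - (-6)*(3) - (6)*(-2)) / 6 = 1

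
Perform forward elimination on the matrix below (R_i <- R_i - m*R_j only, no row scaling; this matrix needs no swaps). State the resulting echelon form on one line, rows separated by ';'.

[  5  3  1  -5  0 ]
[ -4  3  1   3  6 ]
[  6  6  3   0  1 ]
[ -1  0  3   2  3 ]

REF = [5 3 1 -5 0; 0 27/5 9/5 -1 6; 0 0 1 58/9 -5/3; 0 0 0 -164/9 22/3]

Forward elimination:
R2 <- R2 - (-4/5)*R1:  [    0  27/5   9/5    -1     6 ]
R3 <- R3 - (6/5)*R1:  [    0  12/5   9/5     6     1 ]
R4 <- R4 - (-1/5)*R1:  [    0   3/5  16/5     1     3 ]
R3 <- R3 - (4/9)*R2:  [    0     0     1  58/9  -5/3 ]
R4 <- R4 - (1/9)*R2:  [    0     0     3  10/9   7/3 ]
R4 <- R4 - (3)*R3:  [      0       0       0  -164/9    22/3 ]
Row echelon form:
[ 5     3    1      -5     0 ]
[ 0  27/5  9/5      -1     6 ]
[ 0     0    1    58/9  -5/3 ]
[ 0     0    0  -164/9  22/3 ]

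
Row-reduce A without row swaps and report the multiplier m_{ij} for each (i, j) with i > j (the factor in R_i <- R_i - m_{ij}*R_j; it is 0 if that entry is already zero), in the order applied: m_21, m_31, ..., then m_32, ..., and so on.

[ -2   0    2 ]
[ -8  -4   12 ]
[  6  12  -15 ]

Forward elimination:
R2 <- R2 - (4)*R1:  [  0  -4   4 ]
R3 <- R3 - (-3)*R1:  [  0  12  -9 ]
R3 <- R3 - (-3)*R2:  [ 0  0  3 ]
Multipliers (in order of application): m_{21} = 4, m_{31} = -3, m_{32} = -3

multipliers: 4, -3, -3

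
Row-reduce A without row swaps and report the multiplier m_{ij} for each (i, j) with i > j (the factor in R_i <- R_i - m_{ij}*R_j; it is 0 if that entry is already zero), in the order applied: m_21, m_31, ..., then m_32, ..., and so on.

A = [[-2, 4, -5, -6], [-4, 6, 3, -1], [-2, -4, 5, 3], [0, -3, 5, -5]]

multipliers: 2, 1, 0, 4, 3/2, 29/84

Forward elimination:
R2 <- R2 - (2)*R1:  [  0  -2  13  11 ]
R3 <- R3 - (1)*R1:  [  0  -8  10   9 ]
R4: entry in column 1 is already 0 -> m_{41} = 0 (no row operation needed)
R3 <- R3 - (4)*R2:  [   0    0  -42  -35 ]
R4 <- R4 - (3/2)*R2:  [     0      0  -29/2  -43/2 ]
R4 <- R4 - (29/84)*R3:  [       0        0        0  -113/12 ]
Multipliers (in order of application): m_{21} = 2, m_{31} = 1, m_{41} = 0, m_{32} = 4, m_{42} = 3/2, m_{43} = 29/84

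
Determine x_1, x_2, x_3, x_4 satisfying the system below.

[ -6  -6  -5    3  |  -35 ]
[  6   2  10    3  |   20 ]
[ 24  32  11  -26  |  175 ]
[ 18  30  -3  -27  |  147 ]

Forward elimination on [A|b]:
R2 <- R2 - (-1)*R1:  [   0   -4    5    6  -15 ]
R3 <- R3 - (-4)*R1:  [   0    8   -9  -14   35 ]
R4 <- R4 - (-3)*R1:  [   0   12  -18  -18   42 ]
R3 <- R3 - (-2)*R2:  [  0   0   1  -2   5 ]
R4 <- R4 - (-3)*R2:  [  0   0  -3   0  -3 ]
R4 <- R4 - (-3)*R3:  [  0   0   0  -6  12 ]
Row echelon form:
[ -6  -6  -5   3  |  -35 ]
[  0  -4   5   6  |  -15 ]
[  0   0   1  -2  |    5 ]
[  0   0   0  -6  |   12 ]
Back-substitution:
x_4 = (12) / -6 = -2
x_3 = (5 - (-2)*(-2)) / 1 = 1
x_2 = (-15 - (5)*(1) - (6)*(-2)) / -4 = 2
x_1 = (-35 - (-6)*(2) - (-5)*(1) - (3)*(-2)) / -6 = 2

(2, 2, 1, -2)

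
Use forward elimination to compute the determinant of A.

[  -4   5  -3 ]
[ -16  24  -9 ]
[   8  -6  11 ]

det(A) = -32

Forward elimination:
R2 <- R2 - (4)*R1:  [ 0  4  3 ]
R3 <- R3 - (-2)*R1:  [ 0  4  5 ]
R3 <- R3 - (1)*R2:  [ 0  0  2 ]
Upper-triangular form:
[ -4  5  -3 ]
[  0  4   3 ]
[  0  0   2 ]
det(A) = (-1)^0 * (-4) * (4) * (2) = -32  (0 row swaps -> sign +1)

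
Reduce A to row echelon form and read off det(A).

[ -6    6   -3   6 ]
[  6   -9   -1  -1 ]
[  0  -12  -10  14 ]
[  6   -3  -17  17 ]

Forward elimination:
R2 <- R2 - (-1)*R1:  [  0  -3  -4   5 ]
R4 <- R4 - (-1)*R1:  [   0    3  -20   23 ]
R3 <- R3 - (4)*R2:  [  0   0   6  -6 ]
R4 <- R4 - (-1)*R2:  [   0    0  -24   28 ]
R4 <- R4 - (-4)*R3:  [ 0  0  0  4 ]
Upper-triangular form:
[ -6   6  -3   6 ]
[  0  -3  -4   5 ]
[  0   0   6  -6 ]
[  0   0   0   4 ]
det(A) = (-1)^0 * (-6) * (-3) * (6) * (4) = 432  (0 row swaps -> sign +1)

det(A) = 432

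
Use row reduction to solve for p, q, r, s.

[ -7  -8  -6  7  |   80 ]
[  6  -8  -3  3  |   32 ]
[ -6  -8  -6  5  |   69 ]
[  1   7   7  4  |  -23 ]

Forward elimination on [A|b]:
R2 <- R2 - (-6/7)*R1:  [      0  -104/7   -57/7       9   704/7 ]
R3 <- R3 - (6/7)*R1:  [    0  -8/7  -6/7    -1   3/7 ]
R4 <- R4 - (-1/7)*R1:  [     0   41/7   43/7      5  -81/7 ]
R3 <- R3 - (1/13)*R2:  [      0       0   -3/13  -22/13  -95/13 ]
R4 <- R4 - (-41/104)*R2:  [       0        0  305/104  889/104   365/13 ]
R4 <- R4 - (-305/24)*R3:  [        0         0         0   -311/24  -1555/24 ]
Row echelon form:
[ -7      -8     -6        7  |        80 ]
[  0  -104/7  -57/7        9  |     704/7 ]
[  0       0  -3/13   -22/13  |    -95/13 ]
[  0       0      0  -311/24  |  -1555/24 ]
Back-substitution:
s = (-1555/24) / (-311/24) = 5
r = (-95/13 - (-22/13)*(5)) / (-3/13) = -5
q = (704/7 - (-57/7)*(-5) - (9)*(5)) / (-104/7) = -1
p = (80 - (-8)*(-1) - (-6)*(-5) - (7)*(5)) / -7 = -1

(-1, -1, -5, 5)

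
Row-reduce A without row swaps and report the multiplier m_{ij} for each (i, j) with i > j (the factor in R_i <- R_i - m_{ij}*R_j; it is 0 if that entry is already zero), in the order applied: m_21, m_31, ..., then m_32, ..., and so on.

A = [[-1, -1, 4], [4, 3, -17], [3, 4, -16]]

multipliers: -4, -3, -1

Forward elimination:
R2 <- R2 - (-4)*R1:  [  0  -1  -1 ]
R3 <- R3 - (-3)*R1:  [  0   1  -4 ]
R3 <- R3 - (-1)*R2:  [  0   0  -5 ]
Multipliers (in order of application): m_{21} = -4, m_{31} = -3, m_{32} = -1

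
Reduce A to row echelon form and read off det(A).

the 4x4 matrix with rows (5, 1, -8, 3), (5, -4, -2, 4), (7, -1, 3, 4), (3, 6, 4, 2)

Forward elimination:
R2 <- R2 - (1)*R1:  [  0  -5   6   1 ]
R3 <- R3 - (7/5)*R1:  [     0  -12/5   71/5   -1/5 ]
R4 <- R4 - (3/5)*R1:  [    0  27/5  44/5   1/5 ]
R3 <- R3 - (12/25)*R2:  [      0       0  283/25  -17/25 ]
R4 <- R4 - (-27/25)*R2:  [      0       0  382/25   32/25 ]
R4 <- R4 - (382/283)*R3:  [       0        0        0  622/283 ]
Upper-triangular form:
[ 5   1      -8        3 ]
[ 0  -5       6        1 ]
[ 0   0  283/25   -17/25 ]
[ 0   0       0  622/283 ]
det(A) = (-1)^0 * (5) * (-5) * (283/25) * (622/283) = -622  (0 row swaps -> sign +1)

det(A) = -622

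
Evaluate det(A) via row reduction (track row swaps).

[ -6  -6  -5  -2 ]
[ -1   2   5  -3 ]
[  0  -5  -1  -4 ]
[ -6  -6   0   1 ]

det(A) = -1231

Forward elimination:
R2 <- R2 - (1/6)*R1:  [    0     3  35/6  -8/3 ]
R4 <- R4 - (1)*R1:  [ 0  0  5  3 ]
R3 <- R3 - (-5/3)*R2:  [      0       0  157/18   -76/9 ]
R4 <- R4 - (90/157)*R3:  [        0         0         0  1231/157 ]
Upper-triangular form:
[ -6  -6      -5        -2 ]
[  0   3    35/6      -8/3 ]
[  0   0  157/18     -76/9 ]
[  0   0       0  1231/157 ]
det(A) = (-1)^0 * (-6) * (3) * (157/18) * (1231/157) = -1231  (0 row swaps -> sign +1)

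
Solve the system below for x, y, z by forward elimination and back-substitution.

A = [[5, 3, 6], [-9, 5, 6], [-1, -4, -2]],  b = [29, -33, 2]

(4, -3, 3)

Forward elimination on [A|b]:
R2 <- R2 - (-9/5)*R1:  [    0  52/5  84/5  96/5 ]
R3 <- R3 - (-1/5)*R1:  [     0  -17/5   -4/5   39/5 ]
R3 <- R3 - (-17/52)*R2:  [      0       0   61/13  183/13 ]
Row echelon form:
[ 5     3      6  |      29 ]
[ 0  52/5   84/5  |    96/5 ]
[ 0     0  61/13  |  183/13 ]
Back-substitution:
z = (183/13) / (61/13) = 3
y = (96/5 - (84/5)*(3)) / (52/5) = -3
x = (29 - (3)*(-3) - (6)*(3)) / 5 = 4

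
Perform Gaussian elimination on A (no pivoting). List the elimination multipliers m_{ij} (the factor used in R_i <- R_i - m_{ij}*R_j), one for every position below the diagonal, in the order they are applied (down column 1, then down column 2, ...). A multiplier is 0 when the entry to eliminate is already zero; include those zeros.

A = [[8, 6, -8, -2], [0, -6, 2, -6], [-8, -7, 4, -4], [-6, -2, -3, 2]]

multipliers: 0, -1, -3/4, 1/6, -5/12, 49/26

Forward elimination:
R2: entry in column 1 is already 0 -> m_{21} = 0 (no row operation needed)
R3 <- R3 - (-1)*R1:  [  0  -1  -4  -6 ]
R4 <- R4 - (-3/4)*R1:  [   0  5/2   -9  1/2 ]
R3 <- R3 - (1/6)*R2:  [     0      0  -13/3     -5 ]
R4 <- R4 - (-5/12)*R2:  [     0      0  -49/6     -2 ]
R4 <- R4 - (49/26)*R3:  [      0       0       0  193/26 ]
Multipliers (in order of application): m_{21} = 0, m_{31} = -1, m_{41} = -3/4, m_{32} = 1/6, m_{42} = -5/12, m_{43} = 49/26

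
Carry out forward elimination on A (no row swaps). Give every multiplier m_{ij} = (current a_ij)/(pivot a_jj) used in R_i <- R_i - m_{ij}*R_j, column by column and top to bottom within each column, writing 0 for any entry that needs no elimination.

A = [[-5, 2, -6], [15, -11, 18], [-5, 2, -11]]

Forward elimination:
R2 <- R2 - (-3)*R1:  [  0  -5   0 ]
R3 <- R3 - (1)*R1:  [  0   0  -5 ]
R3: entry in column 2 is already 0 -> m_{32} = 0 (no row operation needed)
Multipliers (in order of application): m_{21} = -3, m_{31} = 1, m_{32} = 0

multipliers: -3, 1, 0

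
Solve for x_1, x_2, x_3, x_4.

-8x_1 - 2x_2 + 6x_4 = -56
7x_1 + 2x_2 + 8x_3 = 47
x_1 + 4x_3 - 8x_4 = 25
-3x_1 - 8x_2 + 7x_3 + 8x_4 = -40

(5, 2, 1, -2)

Forward elimination on [A|b]:
R2 <- R2 - (-7/8)*R1:  [    0   1/4     8  21/4    -2 ]
R3 <- R3 - (-1/8)*R1:  [     0   -1/4      4  -29/4     18 ]
R4 <- R4 - (3/8)*R1:  [     0  -29/4      7   23/4    -19 ]
R3 <- R3 - (-1)*R2:  [  0   0  12  -2  16 ]
R4 <- R4 - (-29)*R2:  [   0    0  239  158  -77 ]
R4 <- R4 - (239/12)*R3:  [       0        0        0   1187/6  -1187/3 ]
Row echelon form:
[ -8   -2   0       6  |      -56 ]
[  0  1/4   8    21/4  |       -2 ]
[  0    0  12      -2  |       16 ]
[  0    0   0  1187/6  |  -1187/3 ]
Back-substitution:
x_4 = (-1187/3) / (1187/6) = -2
x_3 = (16 - (-2)*(-2)) / 12 = 1
x_2 = (-2 - (8)*(1) - (21/4)*(-2)) / (1/4) = 2
x_1 = (-56 - (-2)*(2) - (6)*(-2)) / -8 = 5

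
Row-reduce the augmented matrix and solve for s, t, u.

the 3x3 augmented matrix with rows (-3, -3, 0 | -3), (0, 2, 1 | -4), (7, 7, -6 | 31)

Forward elimination on [A|b]:
R3 <- R3 - (-7/3)*R1:  [  0   0  -6  24 ]
Row echelon form:
[ -3  -3   0  |  -3 ]
[  0   2   1  |  -4 ]
[  0   0  -6  |  24 ]
Back-substitution:
u = (24) / -6 = -4
t = (-4 - (1)*(-4)) / 2 = 0
s = (-3 - (-3)*(0)) / -3 = 1

(1, 0, -4)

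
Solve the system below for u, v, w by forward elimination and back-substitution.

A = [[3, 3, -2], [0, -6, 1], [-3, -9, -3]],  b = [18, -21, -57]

(4, 4, 3)

Forward elimination on [A|b]:
R3 <- R3 - (-1)*R1:  [   0   -6   -5  -39 ]
R3 <- R3 - (1)*R2:  [   0    0   -6  -18 ]
Row echelon form:
[ 3   3  -2  |   18 ]
[ 0  -6   1  |  -21 ]
[ 0   0  -6  |  -18 ]
Back-substitution:
w = (-18) / -6 = 3
v = (-21 - (1)*(3)) / -6 = 4
u = (18 - (3)*(4) - (-2)*(3)) / 3 = 4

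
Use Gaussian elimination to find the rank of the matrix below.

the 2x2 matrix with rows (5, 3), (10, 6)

Row reduction:
R2 <- R2 - (2)*R1:  [ 0  0 ]
Row echelon form:
[ 5  3 ]
[ 0  0 ]
Nonzero rows / pivot columns: 1

rank(A) = 1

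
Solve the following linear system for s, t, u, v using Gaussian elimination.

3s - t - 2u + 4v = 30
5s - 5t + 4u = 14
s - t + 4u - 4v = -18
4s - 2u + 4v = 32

Forward elimination on [A|b]:
R2 <- R2 - (5/3)*R1:  [     0  -10/3   22/3  -20/3    -36 ]
R3 <- R3 - (1/3)*R1:  [     0   -2/3   14/3  -16/3    -28 ]
R4 <- R4 - (4/3)*R1:  [    0   4/3   2/3  -4/3    -8 ]
R3 <- R3 - (1/5)*R2:  [      0       0    16/5      -4  -104/5 ]
R4 <- R4 - (-2/5)*R2:  [      0       0    18/5      -4  -112/5 ]
R4 <- R4 - (9/8)*R3:  [   0    0    0  1/2    1 ]
Row echelon form:
[ 3     -1    -2      4  |      30 ]
[ 0  -10/3  22/3  -20/3  |     -36 ]
[ 0      0  16/5     -4  |  -104/5 ]
[ 0      0     0    1/2  |       1 ]
Back-substitution:
v = (1) / (1/2) = 2
u = (-104/5 - (-4)*(2)) / (16/5) = -4
t = (-36 - (22/3)*(-4) - (-20/3)*(2)) / (-10/3) = -2
s = (30 - (-1)*(-2) - (-2)*(-4) - (4)*(2)) / 3 = 4

(4, -2, -4, 2)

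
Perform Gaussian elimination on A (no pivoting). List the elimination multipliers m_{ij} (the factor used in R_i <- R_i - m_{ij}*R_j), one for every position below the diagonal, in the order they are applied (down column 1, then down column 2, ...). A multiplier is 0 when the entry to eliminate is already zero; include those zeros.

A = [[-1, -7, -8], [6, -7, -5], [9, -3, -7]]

Forward elimination:
R2 <- R2 - (-6)*R1:  [   0  -49  -53 ]
R3 <- R3 - (-9)*R1:  [   0  -66  -79 ]
R3 <- R3 - (66/49)*R2:  [       0        0  -373/49 ]
Multipliers (in order of application): m_{21} = -6, m_{31} = -9, m_{32} = 66/49

multipliers: -6, -9, 66/49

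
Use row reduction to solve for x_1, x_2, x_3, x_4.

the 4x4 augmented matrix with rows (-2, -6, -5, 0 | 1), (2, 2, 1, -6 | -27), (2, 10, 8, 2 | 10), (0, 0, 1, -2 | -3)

(-5, -1, 3, 3)

Forward elimination on [A|b]:
R2 <- R2 - (-1)*R1:  [   0   -4   -4   -6  -26 ]
R3 <- R3 - (-1)*R1:  [  0   4   3   2  11 ]
R3 <- R3 - (-1)*R2:  [   0    0   -1   -4  -15 ]
R4 <- R4 - (-1)*R3:  [   0    0    0   -6  -18 ]
Row echelon form:
[ -2  -6  -5   0  |    1 ]
[  0  -4  -4  -6  |  -26 ]
[  0   0  -1  -4  |  -15 ]
[  0   0   0  -6  |  -18 ]
Back-substitution:
x_4 = (-18) / -6 = 3
x_3 = (-15 - (-4)*(3)) / -1 = 3
x_2 = (-26 - (-4)*(3) - (-6)*(3)) / -4 = -1
x_1 = (1 - (-6)*(-1) - (-5)*(3)) / -2 = -5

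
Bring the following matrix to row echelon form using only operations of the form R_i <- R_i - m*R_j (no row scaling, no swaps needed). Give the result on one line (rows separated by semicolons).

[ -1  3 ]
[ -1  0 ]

REF = [-1 3; 0 -3]

Forward elimination:
R2 <- R2 - (1)*R1:  [  0  -3 ]
Row echelon form:
[ -1   3 ]
[  0  -3 ]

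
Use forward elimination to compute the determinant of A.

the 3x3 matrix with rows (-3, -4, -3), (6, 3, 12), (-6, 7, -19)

Forward elimination:
R2 <- R2 - (-2)*R1:  [  0  -5   6 ]
R3 <- R3 - (2)*R1:  [   0   15  -13 ]
R3 <- R3 - (-3)*R2:  [ 0  0  5 ]
Upper-triangular form:
[ -3  -4  -3 ]
[  0  -5   6 ]
[  0   0   5 ]
det(A) = (-1)^0 * (-3) * (-5) * (5) = 75  (0 row swaps -> sign +1)

det(A) = 75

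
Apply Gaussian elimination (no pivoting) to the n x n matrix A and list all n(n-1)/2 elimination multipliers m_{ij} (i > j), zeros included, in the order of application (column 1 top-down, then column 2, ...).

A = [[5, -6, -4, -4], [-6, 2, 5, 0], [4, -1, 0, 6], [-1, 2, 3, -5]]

Forward elimination:
R2 <- R2 - (-6/5)*R1:  [     0  -26/5    1/5  -24/5 ]
R3 <- R3 - (4/5)*R1:  [    0  19/5  16/5  46/5 ]
R4 <- R4 - (-1/5)*R1:  [     0    4/5   11/5  -29/5 ]
R3 <- R3 - (-19/26)*R2:  [     0      0  87/26  74/13 ]
R4 <- R4 - (-2/13)*R2:  [      0       0   29/13  -85/13 ]
R4 <- R4 - (2/3)*R3:  [     0      0      0  -31/3 ]
Multipliers (in order of application): m_{21} = -6/5, m_{31} = 4/5, m_{41} = -1/5, m_{32} = -19/26, m_{42} = -2/13, m_{43} = 2/3

multipliers: -6/5, 4/5, -1/5, -19/26, -2/13, 2/3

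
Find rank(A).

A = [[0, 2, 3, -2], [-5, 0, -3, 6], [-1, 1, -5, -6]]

Row reduction:
R1 <-> R2   (pivot in column 1 was zero)
[ -5  0  -3   6 ]
[  0  2   3  -2 ]
[ -1  1  -5  -6 ]
R3 <- R3 - (1/5)*R1:  [     0      1  -22/5  -36/5 ]
R3 <- R3 - (1/2)*R2:  [      0       0  -59/10   -31/5 ]
Row echelon form:
[ -5  0      -3      6 ]
[  0  2       3     -2 ]
[  0  0  -59/10  -31/5 ]
Nonzero rows / pivot columns: 3

rank(A) = 3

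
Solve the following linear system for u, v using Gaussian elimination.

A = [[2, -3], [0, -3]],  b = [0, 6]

Forward elimination on [A|b]:
Row echelon form:
[ 2  -3  |  0 ]
[ 0  -3  |  6 ]
Back-substitution:
v = (6) / -3 = -2
u = (0 - (-3)*(-2)) / 2 = -3

(-3, -2)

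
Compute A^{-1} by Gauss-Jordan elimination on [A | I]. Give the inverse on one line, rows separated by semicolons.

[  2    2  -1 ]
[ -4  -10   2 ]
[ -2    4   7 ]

inverse = [13/12 1/4 1/12; -1/3 -1/6 0; 1/2 1/6 1/6]

Gauss-Jordan on [A | I]:
R1 <- (1/2)*R1:  [    1     1  -1/2  |   1/2     0     0 ]
R2 <- R2 - (-4)*R1:  [  0  -6   0  |   2   1   0 ]
R3 <- R3 - (-2)*R1:  [ 0  6  6  |  1  0  1 ]
R2 <- (1/-6)*R2:  [    0     1     0  |  -1/3  -1/6     0 ]
R1 <- R1 - (1)*R2:  [    1     0  -1/2  |   5/6   1/6     0 ]
R3 <- R3 - (6)*R2:  [ 0  0  6  |  3  1  1 ]
R3 <- (1/6)*R3:  [   0    0    1  |  1/2  1/6  1/6 ]
R1 <- R1 - (-1/2)*R3:  [     1      0      0  |  13/12    1/4   1/12 ]
Right block of [I | A^{-1}] is the inverse:
[ 13/12   1/4  1/12 ]
[  -1/3  -1/6     0 ]
[   1/2   1/6   1/6 ]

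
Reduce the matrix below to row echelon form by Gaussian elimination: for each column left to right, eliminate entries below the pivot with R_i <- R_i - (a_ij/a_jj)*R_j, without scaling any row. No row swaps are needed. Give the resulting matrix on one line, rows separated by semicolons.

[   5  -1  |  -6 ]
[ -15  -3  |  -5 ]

REF = [5 -1 -6; 0 -6 -23]

Forward elimination:
R2 <- R2 - (-3)*R1:  [   0   -6  -23 ]
Row echelon form:
[ 5  -1  |   -6 ]
[ 0  -6  |  -23 ]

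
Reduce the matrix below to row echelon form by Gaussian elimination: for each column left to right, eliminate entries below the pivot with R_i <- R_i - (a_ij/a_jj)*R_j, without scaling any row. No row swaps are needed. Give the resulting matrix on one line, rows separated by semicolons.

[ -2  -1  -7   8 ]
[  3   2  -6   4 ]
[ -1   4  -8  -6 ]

Forward elimination:
R2 <- R2 - (-3/2)*R1:  [     0    1/2  -33/2     16 ]
R3 <- R3 - (1/2)*R1:  [    0   9/2  -9/2   -10 ]
R3 <- R3 - (9)*R2:  [    0     0   144  -154 ]
Row echelon form:
[ -2   -1     -7     8 ]
[  0  1/2  -33/2    16 ]
[  0    0    144  -154 ]

REF = [-2 -1 -7 8; 0 1/2 -33/2 16; 0 0 144 -154]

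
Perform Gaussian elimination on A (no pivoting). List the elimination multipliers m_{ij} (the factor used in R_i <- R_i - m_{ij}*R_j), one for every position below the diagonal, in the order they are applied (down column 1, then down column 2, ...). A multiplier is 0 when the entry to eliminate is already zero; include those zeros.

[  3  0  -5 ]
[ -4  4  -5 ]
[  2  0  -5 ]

Forward elimination:
R2 <- R2 - (-4/3)*R1:  [     0      4  -35/3 ]
R3 <- R3 - (2/3)*R1:  [    0     0  -5/3 ]
R3: entry in column 2 is already 0 -> m_{32} = 0 (no row operation needed)
Multipliers (in order of application): m_{21} = -4/3, m_{31} = 2/3, m_{32} = 0

multipliers: -4/3, 2/3, 0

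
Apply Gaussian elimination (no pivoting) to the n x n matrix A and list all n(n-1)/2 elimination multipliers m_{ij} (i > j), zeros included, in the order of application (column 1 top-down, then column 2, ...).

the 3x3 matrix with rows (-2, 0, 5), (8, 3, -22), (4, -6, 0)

Forward elimination:
R2 <- R2 - (-4)*R1:  [  0   3  -2 ]
R3 <- R3 - (-2)*R1:  [  0  -6  10 ]
R3 <- R3 - (-2)*R2:  [ 0  0  6 ]
Multipliers (in order of application): m_{21} = -4, m_{31} = -2, m_{32} = -2

multipliers: -4, -2, -2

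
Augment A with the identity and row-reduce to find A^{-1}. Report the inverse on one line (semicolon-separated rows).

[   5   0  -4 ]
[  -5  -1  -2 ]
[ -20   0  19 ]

Gauss-Jordan on [A | I]:
R1 <- (1/5)*R1:  [    1     0  -4/5  |   1/5     0     0 ]
R2 <- R2 - (-5)*R1:  [  0  -1  -6  |   1   1   0 ]
R3 <- R3 - (-20)*R1:  [ 0  0  3  |  4  0  1 ]
R2 <- (1/-1)*R2:  [  0   1   6  |  -1  -1   0 ]
R3 <- (1/3)*R3:  [   0    0    1  |  4/3    0  1/3 ]
R1 <- R1 - (-4/5)*R3:  [     1      0      0  |  19/15      0   4/15 ]
R2 <- R2 - (6)*R3:  [  0   1   0  |  -9  -1  -2 ]
Right block of [I | A^{-1}] is the inverse:
[ 19/15   0  4/15 ]
[    -9  -1    -2 ]
[   4/3   0   1/3 ]

inverse = [19/15 0 4/15; -9 -1 -2; 4/3 0 1/3]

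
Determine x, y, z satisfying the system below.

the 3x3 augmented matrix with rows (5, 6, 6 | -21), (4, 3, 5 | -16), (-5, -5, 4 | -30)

Forward elimination on [A|b]:
R2 <- R2 - (4/5)*R1:  [    0  -9/5   1/5   4/5 ]
R3 <- R3 - (-1)*R1:  [   0    1   10  -51 ]
R3 <- R3 - (-5/9)*R2:  [      0       0    91/9  -455/9 ]
Row echelon form:
[ 5     6     6  |     -21 ]
[ 0  -9/5   1/5  |     4/5 ]
[ 0     0  91/9  |  -455/9 ]
Back-substitution:
z = (-455/9) / (91/9) = -5
y = (4/5 - (1/5)*(-5)) / (-9/5) = -1
x = (-21 - (6)*(-1) - (6)*(-5)) / 5 = 3

(3, -1, -5)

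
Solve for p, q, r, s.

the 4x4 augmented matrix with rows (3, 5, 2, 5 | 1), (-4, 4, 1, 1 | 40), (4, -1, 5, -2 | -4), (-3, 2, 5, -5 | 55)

Forward elimination on [A|b]:
R2 <- R2 - (-4/3)*R1:  [     0   32/3   11/3   23/3  124/3 ]
R3 <- R3 - (4/3)*R1:  [     0  -23/3    7/3  -26/3  -16/3 ]
R4 <- R4 - (-1)*R1:  [  0   7   7   0  56 ]
R3 <- R3 - (-23/32)*R2:  [       0        0   159/32  -101/32    195/8 ]
R4 <- R4 - (21/32)*R2:  [       0        0   147/32  -161/32    231/8 ]
R4 <- R4 - (49/53)*R3:  [       0        0        0  -112/53   336/53 ]
Row echelon form:
[ 3     5       2        5  |       1 ]
[ 0  32/3    11/3     23/3  |   124/3 ]
[ 0     0  159/32  -101/32  |   195/8 ]
[ 0     0       0  -112/53  |  336/53 ]
Back-substitution:
s = (336/53) / (-112/53) = -3
r = (195/8 - (-101/32)*(-3)) / (159/32) = 3
q = (124/3 - (11/3)*(3) - (23/3)*(-3)) / (32/3) = 5
p = (1 - (5)*(5) - (2)*(3) - (5)*(-3)) / 3 = -5

(-5, 5, 3, -3)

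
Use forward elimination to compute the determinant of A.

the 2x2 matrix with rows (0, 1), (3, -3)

Forward elimination:
R1 <-> R2   (pivot in column 1 was zero)
[ 3  -3 ]
[ 0   1 ]
Upper-triangular form:
[ 3  -3 ]
[ 0   1 ]
det(A) = (-1)^1 * (3) * (1) = -3  (1 row swap -> sign -1)

det(A) = -3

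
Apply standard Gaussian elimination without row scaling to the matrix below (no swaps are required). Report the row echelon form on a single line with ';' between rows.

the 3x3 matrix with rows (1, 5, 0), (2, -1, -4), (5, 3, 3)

REF = [1 5 0; 0 -11 -4; 0 0 11]

Forward elimination:
R2 <- R2 - (2)*R1:  [   0  -11   -4 ]
R3 <- R3 - (5)*R1:  [   0  -22    3 ]
R3 <- R3 - (2)*R2:  [  0   0  11 ]
Row echelon form:
[ 1    5   0 ]
[ 0  -11  -4 ]
[ 0    0  11 ]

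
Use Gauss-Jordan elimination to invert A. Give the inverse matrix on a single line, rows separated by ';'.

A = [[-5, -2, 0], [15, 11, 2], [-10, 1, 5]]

inverse = [-53/75 -2/15 4/75; 19/15 1/3 -2/15; -5/3 -1/3 1/3]

Gauss-Jordan on [A | I]:
R1 <- (1/-5)*R1:  [    1   2/5     0  |  -1/5     0     0 ]
R2 <- R2 - (15)*R1:  [ 0  5  2  |  3  1  0 ]
R3 <- R3 - (-10)*R1:  [  0   5   5  |  -2   0   1 ]
R2 <- (1/5)*R2:  [   0    1  2/5  |  3/5  1/5    0 ]
R1 <- R1 - (2/5)*R2:  [      1       0   -4/25  |  -11/25   -2/25       0 ]
R3 <- R3 - (5)*R2:  [  0   0   3  |  -5  -1   1 ]
R3 <- (1/3)*R3:  [    0     0     1  |  -5/3  -1/3   1/3 ]
R1 <- R1 - (-4/25)*R3:  [      1       0       0  |  -53/75   -2/15    4/75 ]
R2 <- R2 - (2/5)*R3:  [     0      1      0  |  19/15    1/3  -2/15 ]
Right block of [I | A^{-1}] is the inverse:
[ -53/75  -2/15   4/75 ]
[  19/15    1/3  -2/15 ]
[   -5/3   -1/3    1/3 ]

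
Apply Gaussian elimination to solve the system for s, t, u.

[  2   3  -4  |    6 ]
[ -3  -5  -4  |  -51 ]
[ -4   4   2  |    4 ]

Forward elimination on [A|b]:
R2 <- R2 - (-3/2)*R1:  [    0  -1/2   -10   -42 ]
R3 <- R3 - (-2)*R1:  [  0  10  -6  16 ]
R3 <- R3 - (-20)*R2:  [    0     0  -206  -824 ]
Row echelon form:
[ 2     3    -4  |     6 ]
[ 0  -1/2   -10  |   -42 ]
[ 0     0  -206  |  -824 ]
Back-substitution:
u = (-824) / -206 = 4
t = (-42 - (-10)*(4)) / (-1/2) = 4
s = (6 - (3)*(4) - (-4)*(4)) / 2 = 5

(5, 4, 4)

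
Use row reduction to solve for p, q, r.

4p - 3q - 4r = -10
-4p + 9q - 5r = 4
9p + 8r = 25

(1, 2, 2)

Forward elimination on [A|b]:
R2 <- R2 - (-1)*R1:  [  0   6  -9  -6 ]
R3 <- R3 - (9/4)*R1:  [    0  27/4    17  95/2 ]
R3 <- R3 - (9/8)*R2:  [     0      0  217/8  217/4 ]
Row echelon form:
[ 4  -3     -4  |    -10 ]
[ 0   6     -9  |     -6 ]
[ 0   0  217/8  |  217/4 ]
Back-substitution:
r = (217/4) / (217/8) = 2
q = (-6 - (-9)*(2)) / 6 = 2
p = (-10 - (-3)*(2) - (-4)*(2)) / 4 = 1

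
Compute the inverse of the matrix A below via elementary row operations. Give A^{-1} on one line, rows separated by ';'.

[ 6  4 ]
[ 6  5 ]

Gauss-Jordan on [A | I]:
R1 <- (1/6)*R1:  [   1  2/3  |  1/6    0 ]
R2 <- R2 - (6)*R1:  [  0   1  |  -1   1 ]
R1 <- R1 - (2/3)*R2:  [    1     0  |   5/6  -2/3 ]
Right block of [I | A^{-1}] is the inverse:
[ 5/6  -2/3 ]
[  -1     1 ]

inverse = [5/6 -2/3; -1 1]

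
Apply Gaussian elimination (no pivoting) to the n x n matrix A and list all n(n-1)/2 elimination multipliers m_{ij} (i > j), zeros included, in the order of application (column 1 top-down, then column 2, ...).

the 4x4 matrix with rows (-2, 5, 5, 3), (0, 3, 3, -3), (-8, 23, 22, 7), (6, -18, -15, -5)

Forward elimination:
R2: entry in column 1 is already 0 -> m_{21} = 0 (no row operation needed)
R3 <- R3 - (4)*R1:  [  0   3   2  -5 ]
R4 <- R4 - (-3)*R1:  [  0  -3   0   4 ]
R3 <- R3 - (1)*R2:  [  0   0  -1  -2 ]
R4 <- R4 - (-1)*R2:  [ 0  0  3  1 ]
R4 <- R4 - (-3)*R3:  [  0   0   0  -5 ]
Multipliers (in order of application): m_{21} = 0, m_{31} = 4, m_{41} = -3, m_{32} = 1, m_{42} = -1, m_{43} = -3

multipliers: 0, 4, -3, 1, -1, -3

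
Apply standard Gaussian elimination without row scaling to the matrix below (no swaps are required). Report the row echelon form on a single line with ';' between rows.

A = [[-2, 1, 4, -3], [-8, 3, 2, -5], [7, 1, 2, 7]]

Forward elimination:
R2 <- R2 - (4)*R1:  [   0   -1  -14    7 ]
R3 <- R3 - (-7/2)*R1:  [    0   9/2    16  -7/2 ]
R3 <- R3 - (-9/2)*R2:  [   0    0  -47   28 ]
Row echelon form:
[ -2   1    4  -3 ]
[  0  -1  -14   7 ]
[  0   0  -47  28 ]

REF = [-2 1 4 -3; 0 -1 -14 7; 0 0 -47 28]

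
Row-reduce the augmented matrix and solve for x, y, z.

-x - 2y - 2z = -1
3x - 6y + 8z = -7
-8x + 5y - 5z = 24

(-3, 1, 1)

Forward elimination on [A|b]:
R2 <- R2 - (-3)*R1:  [   0  -12    2  -10 ]
R3 <- R3 - (8)*R1:  [  0  21  11  32 ]
R3 <- R3 - (-7/4)*R2:  [    0     0  29/2  29/2 ]
Row echelon form:
[ -1   -2    -2  |    -1 ]
[  0  -12     2  |   -10 ]
[  0    0  29/2  |  29/2 ]
Back-substitution:
z = (29/2) / (29/2) = 1
y = (-10 - (2)*(1)) / -12 = 1
x = (-1 - (-2)*(1) - (-2)*(1)) / -1 = -3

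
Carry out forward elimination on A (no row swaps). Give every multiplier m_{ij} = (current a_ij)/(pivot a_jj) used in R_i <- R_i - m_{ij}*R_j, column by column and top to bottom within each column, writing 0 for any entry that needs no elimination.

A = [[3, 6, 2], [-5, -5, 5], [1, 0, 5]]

multipliers: -5/3, 1/3, -2/5

Forward elimination:
R2 <- R2 - (-5/3)*R1:  [    0     5  25/3 ]
R3 <- R3 - (1/3)*R1:  [    0    -2  13/3 ]
R3 <- R3 - (-2/5)*R2:  [    0     0  23/3 ]
Multipliers (in order of application): m_{21} = -5/3, m_{31} = 1/3, m_{32} = -2/5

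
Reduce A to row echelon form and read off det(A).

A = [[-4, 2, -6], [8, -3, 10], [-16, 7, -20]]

det(A) = -8

Forward elimination:
R2 <- R2 - (-2)*R1:  [  0   1  -2 ]
R3 <- R3 - (4)*R1:  [  0  -1   4 ]
R3 <- R3 - (-1)*R2:  [ 0  0  2 ]
Upper-triangular form:
[ -4  2  -6 ]
[  0  1  -2 ]
[  0  0   2 ]
det(A) = (-1)^0 * (-4) * (1) * (2) = -8  (0 row swaps -> sign +1)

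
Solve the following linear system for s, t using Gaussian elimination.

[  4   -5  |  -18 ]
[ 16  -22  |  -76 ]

Forward elimination on [A|b]:
R2 <- R2 - (4)*R1:  [  0  -2  -4 ]
Row echelon form:
[ 4  -5  |  -18 ]
[ 0  -2  |   -4 ]
Back-substitution:
t = (-4) / -2 = 2
s = (-18 - (-5)*(2)) / 4 = -2

(-2, 2)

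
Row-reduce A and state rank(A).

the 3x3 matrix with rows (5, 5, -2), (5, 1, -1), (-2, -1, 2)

Row reduction:
R2 <- R2 - (1)*R1:  [  0  -4   1 ]
R3 <- R3 - (-2/5)*R1:  [   0    1  6/5 ]
R3 <- R3 - (-1/4)*R2:  [     0      0  29/20 ]
Row echelon form:
[ 5   5     -2 ]
[ 0  -4      1 ]
[ 0   0  29/20 ]
Nonzero rows / pivot columns: 3

rank(A) = 3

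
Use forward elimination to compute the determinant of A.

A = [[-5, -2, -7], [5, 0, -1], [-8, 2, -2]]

Forward elimination:
R2 <- R2 - (-1)*R1:  [  0  -2  -8 ]
R3 <- R3 - (8/5)*R1:  [    0  26/5  46/5 ]
R3 <- R3 - (-13/5)*R2:  [     0      0  -58/5 ]
Upper-triangular form:
[ -5  -2     -7 ]
[  0  -2     -8 ]
[  0   0  -58/5 ]
det(A) = (-1)^0 * (-5) * (-2) * (-58/5) = -116  (0 row swaps -> sign +1)

det(A) = -116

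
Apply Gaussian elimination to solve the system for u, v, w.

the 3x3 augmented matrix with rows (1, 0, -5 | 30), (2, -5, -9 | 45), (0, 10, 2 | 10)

(5, 2, -5)

Forward elimination on [A|b]:
R2 <- R2 - (2)*R1:  [   0   -5    1  -15 ]
R3 <- R3 - (-2)*R2:  [   0    0    4  -20 ]
Row echelon form:
[ 1   0  -5  |   30 ]
[ 0  -5   1  |  -15 ]
[ 0   0   4  |  -20 ]
Back-substitution:
w = (-20) / 4 = -5
v = (-15 - (1)*(-5)) / -5 = 2
u = (30 - (-5)*(-5)) / 1 = 5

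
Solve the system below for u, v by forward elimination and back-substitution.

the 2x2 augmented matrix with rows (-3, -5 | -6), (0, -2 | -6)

Forward elimination on [A|b]:
Row echelon form:
[ -3  -5  |  -6 ]
[  0  -2  |  -6 ]
Back-substitution:
v = (-6) / -2 = 3
u = (-6 - (-5)*(3)) / -3 = -3

(-3, 3)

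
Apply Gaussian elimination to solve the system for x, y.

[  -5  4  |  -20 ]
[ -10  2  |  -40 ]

Forward elimination on [A|b]:
R2 <- R2 - (2)*R1:  [  0  -6   0 ]
Row echelon form:
[ -5   4  |  -20 ]
[  0  -6  |    0 ]
Back-substitution:
y = (0) / -6 = 0
x = (-20 - (4)*(0)) / -5 = 4

(4, 0)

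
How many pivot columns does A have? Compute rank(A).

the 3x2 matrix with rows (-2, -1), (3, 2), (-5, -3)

Row reduction:
R2 <- R2 - (-3/2)*R1:  [   0  1/2 ]
R3 <- R3 - (5/2)*R1:  [    0  -1/2 ]
R3 <- R3 - (-1)*R2:  [ 0  0 ]
Row echelon form:
[ -2   -1 ]
[  0  1/2 ]
[  0    0 ]
Nonzero rows / pivot columns: 2

rank(A) = 2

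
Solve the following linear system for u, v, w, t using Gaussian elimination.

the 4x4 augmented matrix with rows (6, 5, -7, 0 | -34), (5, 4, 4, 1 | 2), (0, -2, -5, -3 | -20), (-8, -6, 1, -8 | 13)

Forward elimination on [A|b]:
R2 <- R2 - (5/6)*R1:  [    0  -1/6  59/6     1  91/3 ]
R4 <- R4 - (-4/3)*R1:  [     0    2/3  -25/3     -8  -97/3 ]
R3 <- R3 - (12)*R2:  [    0     0  -123   -15  -384 ]
R4 <- R4 - (-4)*R2:  [  0   0  31  -4  89 ]
R4 <- R4 - (-31/123)*R3:  [       0        0        0  -319/41  -319/41 ]
Row echelon form:
[ 6     5    -7        0  |      -34 ]
[ 0  -1/6  59/6        1  |     91/3 ]
[ 0     0  -123      -15  |     -384 ]
[ 0     0     0  -319/41  |  -319/41 ]
Back-substitution:
t = (-319/41) / (-319/41) = 1
w = (-384 - (-15)*(1)) / -123 = 3
v = (91/3 - (59/6)*(3) - (1)*(1)) / (-1/6) = 1
u = (-34 - (5)*(1) - (-7)*(3)) / 6 = -3

(-3, 1, 3, 1)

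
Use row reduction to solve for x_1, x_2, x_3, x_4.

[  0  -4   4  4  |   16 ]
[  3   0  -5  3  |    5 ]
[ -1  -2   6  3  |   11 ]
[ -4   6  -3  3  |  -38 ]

Forward elimination on [A|b]:
R1 <-> R2   (pivot in column 1 was zero)
[  3   0  -5  3    5 ]
[  0  -4   4  4   16 ]
[ -1  -2   6  3   11 ]
[ -4   6  -3  3  -38 ]
R3 <- R3 - (-1/3)*R1:  [    0    -2  13/3     4  38/3 ]
R4 <- R4 - (-4/3)*R1:  [     0      6  -29/3      7  -94/3 ]
R3 <- R3 - (1/2)*R2:  [    0     0   7/3     2  14/3 ]
R4 <- R4 - (-3/2)*R2:  [     0      0  -11/3     13  -22/3 ]
R4 <- R4 - (-11/7)*R3:  [     0      0      0  113/7      0 ]
Row echelon form:
[ 3   0   -5      3  |     5 ]
[ 0  -4    4      4  |    16 ]
[ 0   0  7/3      2  |  14/3 ]
[ 0   0    0  113/7  |     0 ]
Back-substitution:
x_4 = (0) / (113/7) = 0
x_3 = (14/3 - (2)*(0)) / (7/3) = 2
x_2 = (16 - (4)*(2) - (4)*(0)) / -4 = -2
x_1 = (5 - (-5)*(2) - (3)*(0)) / 3 = 5

(5, -2, 2, 0)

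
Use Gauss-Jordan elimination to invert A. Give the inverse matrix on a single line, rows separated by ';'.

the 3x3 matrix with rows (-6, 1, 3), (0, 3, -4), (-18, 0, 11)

inverse = [11/12 -11/36 -13/36; 2 -1/3 -2/3; 3/2 -1/2 -1/2]

Gauss-Jordan on [A | I]:
R1 <- (1/-6)*R1:  [    1  -1/6  -1/2  |  -1/6     0     0 ]
R3 <- R3 - (-18)*R1:  [  0  -3   2  |  -3   0   1 ]
R2 <- (1/3)*R2:  [    0     1  -4/3  |     0   1/3     0 ]
R1 <- R1 - (-1/6)*R2:  [      1       0  -13/18  |    -1/6    1/18       0 ]
R3 <- R3 - (-3)*R2:  [  0   0  -2  |  -3   1   1 ]
R3 <- (1/-2)*R3:  [    0     0     1  |   3/2  -1/2  -1/2 ]
R1 <- R1 - (-13/18)*R3:  [      1       0       0  |   11/12  -11/36  -13/36 ]
R2 <- R2 - (-4/3)*R3:  [    0     1     0  |     2  -1/3  -2/3 ]
Right block of [I | A^{-1}] is the inverse:
[ 11/12  -11/36  -13/36 ]
[     2    -1/3    -2/3 ]
[   3/2    -1/2    -1/2 ]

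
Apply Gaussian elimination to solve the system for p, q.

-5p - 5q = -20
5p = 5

Forward elimination on [A|b]:
R2 <- R2 - (-1)*R1:  [   0   -5  -15 ]
Row echelon form:
[ -5  -5  |  -20 ]
[  0  -5  |  -15 ]
Back-substitution:
q = (-15) / -5 = 3
p = (-20 - (-5)*(3)) / -5 = 1

(1, 3)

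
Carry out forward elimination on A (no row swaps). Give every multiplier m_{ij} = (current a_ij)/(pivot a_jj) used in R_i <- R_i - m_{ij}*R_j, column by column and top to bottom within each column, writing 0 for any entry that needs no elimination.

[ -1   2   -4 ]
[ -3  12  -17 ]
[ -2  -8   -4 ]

Forward elimination:
R2 <- R2 - (3)*R1:  [  0   6  -5 ]
R3 <- R3 - (2)*R1:  [   0  -12    4 ]
R3 <- R3 - (-2)*R2:  [  0   0  -6 ]
Multipliers (in order of application): m_{21} = 3, m_{31} = 2, m_{32} = -2

multipliers: 3, 2, -2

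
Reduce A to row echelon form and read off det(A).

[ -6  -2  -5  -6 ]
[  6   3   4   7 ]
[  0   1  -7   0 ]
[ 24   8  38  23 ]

det(A) = -144

Forward elimination:
R2 <- R2 - (-1)*R1:  [  0   1  -1   1 ]
R4 <- R4 - (-4)*R1:  [  0   0  18  -1 ]
R3 <- R3 - (1)*R2:  [  0   0  -6  -1 ]
R4 <- R4 - (-3)*R3:  [  0   0   0  -4 ]
Upper-triangular form:
[ -6  -2  -5  -6 ]
[  0   1  -1   1 ]
[  0   0  -6  -1 ]
[  0   0   0  -4 ]
det(A) = (-1)^0 * (-6) * (1) * (-6) * (-4) = -144  (0 row swaps -> sign +1)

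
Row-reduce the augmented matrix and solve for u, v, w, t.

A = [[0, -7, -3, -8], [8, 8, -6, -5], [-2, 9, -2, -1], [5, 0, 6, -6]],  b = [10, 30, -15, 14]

Forward elimination on [A|b]:
R1 <-> R2   (pivot in column 1 was zero)
[  8   8  -6  -5   30 ]
[  0  -7  -3  -8   10 ]
[ -2   9  -2  -1  -15 ]
[  5   0   6  -6   14 ]
R3 <- R3 - (-1/4)*R1:  [     0     11   -7/2   -9/4  -15/2 ]
R4 <- R4 - (5/8)*R1:  [     0     -5   39/4  -23/8  -19/4 ]
R3 <- R3 - (-11/7)*R2:  [       0        0  -115/14  -415/28   115/14 ]
R4 <- R4 - (5/7)*R2:  [       0        0   333/28   159/56  -333/28 ]
R4 <- R4 - (-333/230)*R3:  [        0         0         0  -1713/92         0 ]
Row echelon form:
[ 8   8       -6        -5  |      30 ]
[ 0  -7       -3        -8  |      10 ]
[ 0   0  -115/14   -415/28  |  115/14 ]
[ 0   0        0  -1713/92  |       0 ]
Back-substitution:
t = (0) / (-1713/92) = 0
w = (115/14 - (-415/28)*(0)) / (-115/14) = -1
v = (10 - (-3)*(-1) - (-8)*(0)) / -7 = -1
u = (30 - (8)*(-1) - (-6)*(-1) - (-5)*(0)) / 8 = 4

(4, -1, -1, 0)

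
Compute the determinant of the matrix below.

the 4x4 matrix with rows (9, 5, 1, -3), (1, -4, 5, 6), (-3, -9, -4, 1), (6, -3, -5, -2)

det(A) = 1045

Forward elimination:
R2 <- R2 - (1/9)*R1:  [     0  -41/9   44/9   19/3 ]
R3 <- R3 - (-1/3)*R1:  [     0  -22/3  -11/3      0 ]
R4 <- R4 - (2/3)*R1:  [     0  -19/3  -17/3      0 ]
R3 <- R3 - (66/41)*R2:  [       0        0  -473/41  -418/41 ]
R4 <- R4 - (57/41)*R2:  [       0        0  -511/41  -361/41 ]
R4 <- R4 - (511/473)*R3:  [     0      0      0  95/43 ]
Upper-triangular form:
[ 9      5        1       -3 ]
[ 0  -41/9     44/9     19/3 ]
[ 0      0  -473/41  -418/41 ]
[ 0      0        0    95/43 ]
det(A) = (-1)^0 * (9) * (-41/9) * (-473/41) * (95/43) = 1045  (0 row swaps -> sign +1)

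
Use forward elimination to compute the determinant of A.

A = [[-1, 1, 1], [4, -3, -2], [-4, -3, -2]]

Forward elimination:
R2 <- R2 - (-4)*R1:  [ 0  1  2 ]
R3 <- R3 - (4)*R1:  [  0  -7  -6 ]
R3 <- R3 - (-7)*R2:  [ 0  0  8 ]
Upper-triangular form:
[ -1  1  1 ]
[  0  1  2 ]
[  0  0  8 ]
det(A) = (-1)^0 * (-1) * (1) * (8) = -8  (0 row swaps -> sign +1)

det(A) = -8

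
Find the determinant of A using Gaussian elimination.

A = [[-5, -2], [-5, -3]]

Forward elimination:
R2 <- R2 - (1)*R1:  [  0  -1 ]
Upper-triangular form:
[ -5  -2 ]
[  0  -1 ]
det(A) = (-1)^0 * (-5) * (-1) = 5  (0 row swaps -> sign +1)

det(A) = 5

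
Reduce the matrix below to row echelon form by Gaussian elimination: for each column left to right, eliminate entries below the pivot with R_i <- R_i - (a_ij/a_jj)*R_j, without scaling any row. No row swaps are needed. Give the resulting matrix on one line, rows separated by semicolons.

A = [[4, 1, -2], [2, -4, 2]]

REF = [4 1 -2; 0 -9/2 3]

Forward elimination:
R2 <- R2 - (1/2)*R1:  [    0  -9/2     3 ]
Row echelon form:
[ 4     1  -2 ]
[ 0  -9/2   3 ]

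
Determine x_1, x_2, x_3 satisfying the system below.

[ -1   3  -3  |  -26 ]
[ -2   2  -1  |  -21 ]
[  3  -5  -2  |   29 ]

(5, -4, 3)

Forward elimination on [A|b]:
R2 <- R2 - (2)*R1:  [  0  -4   5  31 ]
R3 <- R3 - (-3)*R1:  [   0    4  -11  -49 ]
R3 <- R3 - (-1)*R2:  [   0    0   -6  -18 ]
Row echelon form:
[ -1   3  -3  |  -26 ]
[  0  -4   5  |   31 ]
[  0   0  -6  |  -18 ]
Back-substitution:
x_3 = (-18) / -6 = 3
x_2 = (31 - (5)*(3)) / -4 = -4
x_1 = (-26 - (3)*(-4) - (-3)*(3)) / -1 = 5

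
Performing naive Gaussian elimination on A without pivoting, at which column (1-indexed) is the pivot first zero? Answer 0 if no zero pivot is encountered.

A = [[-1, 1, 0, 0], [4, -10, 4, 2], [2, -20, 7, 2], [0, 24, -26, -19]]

first zero-pivot column = 0

Naive forward elimination:
R2 <- R2 - (-4)*R1:  [  0  -6   4   2 ]
R3 <- R3 - (-2)*R1:  [   0  -18    7    2 ]
R3 <- R3 - (3)*R2:  [  0   0  -5  -4 ]
R4 <- R4 - (-4)*R2:  [   0    0  -10  -11 ]
R4 <- R4 - (2)*R3:  [  0   0   0  -3 ]
All pivots nonzero; naive elimination completes without hitting a zero pivot.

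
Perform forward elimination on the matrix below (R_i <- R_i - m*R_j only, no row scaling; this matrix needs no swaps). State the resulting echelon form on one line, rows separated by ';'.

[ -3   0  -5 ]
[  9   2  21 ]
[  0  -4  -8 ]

REF = [-3 0 -5; 0 2 6; 0 0 4]

Forward elimination:
R2 <- R2 - (-3)*R1:  [ 0  2  6 ]
R3 <- R3 - (-2)*R2:  [ 0  0  4 ]
Row echelon form:
[ -3  0  -5 ]
[  0  2   6 ]
[  0  0   4 ]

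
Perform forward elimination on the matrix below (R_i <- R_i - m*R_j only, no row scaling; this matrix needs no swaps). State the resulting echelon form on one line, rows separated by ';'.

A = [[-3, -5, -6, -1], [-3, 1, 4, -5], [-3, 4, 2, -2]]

Forward elimination:
R2 <- R2 - (1)*R1:  [  0   6  10  -4 ]
R3 <- R3 - (1)*R1:  [  0   9   8  -1 ]
R3 <- R3 - (3/2)*R2:  [  0   0  -7   5 ]
Row echelon form:
[ -3  -5  -6  -1 ]
[  0   6  10  -4 ]
[  0   0  -7   5 ]

REF = [-3 -5 -6 -1; 0 6 10 -4; 0 0 -7 5]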